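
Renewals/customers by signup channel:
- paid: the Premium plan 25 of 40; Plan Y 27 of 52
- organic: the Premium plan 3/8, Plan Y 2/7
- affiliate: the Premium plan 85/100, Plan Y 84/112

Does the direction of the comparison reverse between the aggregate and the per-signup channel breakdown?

Paid: the Premium plan 25/40 = 62.5%, Plan Y 27/52 = 51.9% → the Premium plan
Organic: the Premium plan 3/8 = 37.5%, Plan Y 2/7 = 28.6% → the Premium plan
Affiliate: the Premium plan 85/100 = 85.0%, Plan Y 84/112 = 75.0% → the Premium plan
Overall: the Premium plan 113/148 = 76.4%, Plan Y 113/171 = 66.1% → the Premium plan
The Premium plan wins overall and in every signup group — no reversal.

No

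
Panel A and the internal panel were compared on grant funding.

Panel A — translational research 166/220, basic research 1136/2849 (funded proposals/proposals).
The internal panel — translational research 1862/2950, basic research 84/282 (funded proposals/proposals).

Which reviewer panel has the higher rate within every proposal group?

Panel A

Translational research: Panel A 166/220 = 75.5%, the internal panel 1862/2950 = 63.1% → Panel A
Basic research: Panel A 1136/2849 = 39.9%, the internal panel 84/282 = 29.8% → Panel A
Panel A has the higher rate in both groups.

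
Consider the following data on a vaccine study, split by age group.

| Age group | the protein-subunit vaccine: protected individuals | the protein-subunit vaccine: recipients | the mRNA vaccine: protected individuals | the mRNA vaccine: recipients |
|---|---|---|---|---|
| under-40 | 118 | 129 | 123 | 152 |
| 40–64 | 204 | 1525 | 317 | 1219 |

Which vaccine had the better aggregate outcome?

the mRNA vaccine

Under-40: the protein-subunit vaccine 118/129 = 91.5%, the mRNA vaccine 123/152 = 80.9% → the protein-subunit vaccine
40–64: the protein-subunit vaccine 204/1525 = 13.4%, the mRNA vaccine 317/1219 = 26.0% → the mRNA vaccine
Overall: the protein-subunit vaccine 322/1654 = 19.5%, the mRNA vaccine 440/1371 = 32.1% → the mRNA vaccine
(Neither sweeps every age group, but the mRNA vaccine has the higher pooled rate.)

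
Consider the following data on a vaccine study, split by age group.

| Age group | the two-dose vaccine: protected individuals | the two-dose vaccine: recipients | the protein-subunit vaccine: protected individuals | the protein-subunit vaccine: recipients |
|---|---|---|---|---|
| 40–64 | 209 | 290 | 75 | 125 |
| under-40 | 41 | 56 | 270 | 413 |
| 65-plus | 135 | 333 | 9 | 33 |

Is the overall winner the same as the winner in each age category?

40–64: the two-dose vaccine 209/290 = 72.1%, the protein-subunit vaccine 75/125 = 60.0% → the two-dose vaccine
Under-40: the two-dose vaccine 41/56 = 73.2%, the protein-subunit vaccine 270/413 = 65.4% → the two-dose vaccine
65-plus: the two-dose vaccine 135/333 = 40.5%, the protein-subunit vaccine 9/33 = 27.3% → the two-dose vaccine
Overall: the two-dose vaccine 385/679 = 56.7%, the protein-subunit vaccine 354/571 = 62.0% → the protein-subunit vaccine
The two-dose vaccine wins each age group but the protein-subunit vaccine wins overall — the comparison reverses. The two-dose vaccine's recipients skew toward 65-plus, which has a lower base rate.

No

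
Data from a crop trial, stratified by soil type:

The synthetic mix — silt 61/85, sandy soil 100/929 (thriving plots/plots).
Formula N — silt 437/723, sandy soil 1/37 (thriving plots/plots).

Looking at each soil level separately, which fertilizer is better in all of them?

Silt: the synthetic mix 61/85 = 71.8%, Formula N 437/723 = 60.4% → the synthetic mix
Sandy soil: the synthetic mix 100/929 = 10.8%, Formula N 1/37 = 2.7% → the synthetic mix
The synthetic mix has the higher rate in both groups.

the synthetic mix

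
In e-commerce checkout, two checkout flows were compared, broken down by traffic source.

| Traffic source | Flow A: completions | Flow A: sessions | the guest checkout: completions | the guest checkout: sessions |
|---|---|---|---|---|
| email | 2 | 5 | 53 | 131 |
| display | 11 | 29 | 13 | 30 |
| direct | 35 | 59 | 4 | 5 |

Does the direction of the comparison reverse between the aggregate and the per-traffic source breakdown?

Email: Flow A 2/5 = 40.0%, the guest checkout 53/131 = 40.5% → the guest checkout
Display: Flow A 11/29 = 37.9%, the guest checkout 13/30 = 43.3% → the guest checkout
Direct: Flow A 35/59 = 59.3%, the guest checkout 4/5 = 80.0% → the guest checkout
Overall: Flow A 48/93 = 51.6%, the guest checkout 70/166 = 42.2% → Flow A
The guest checkout wins each traffic group but Flow A wins overall — the comparison reverses. The guest checkout's sessions skew toward email, which has a lower base rate.

Yes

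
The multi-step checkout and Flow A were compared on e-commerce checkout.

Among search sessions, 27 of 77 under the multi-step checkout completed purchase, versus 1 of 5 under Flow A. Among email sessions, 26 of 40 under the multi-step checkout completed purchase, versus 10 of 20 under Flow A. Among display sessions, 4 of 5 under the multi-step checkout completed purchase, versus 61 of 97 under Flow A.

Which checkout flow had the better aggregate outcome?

Flow A

Search: the multi-step checkout 27/77 = 35.1%, Flow A 1/5 = 20.0% → the multi-step checkout
Email: the multi-step checkout 26/40 = 65.0%, Flow A 10/20 = 50.0% → the multi-step checkout
Display: the multi-step checkout 4/5 = 80.0%, Flow A 61/97 = 62.9% → the multi-step checkout
Overall: the multi-step checkout 57/122 = 46.7%, Flow A 72/122 = 59.0% → Flow A
(The multi-step checkout wins every traffic group but Flow A wins overall — the multi-step checkout's sessions skew toward the low-rate search group.)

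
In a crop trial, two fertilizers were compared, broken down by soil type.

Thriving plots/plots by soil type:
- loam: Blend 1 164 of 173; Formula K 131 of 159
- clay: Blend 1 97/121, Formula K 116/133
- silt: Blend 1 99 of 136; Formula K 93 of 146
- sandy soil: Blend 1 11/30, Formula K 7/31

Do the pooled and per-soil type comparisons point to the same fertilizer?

Loam: Blend 1 164/173 = 94.8%, Formula K 131/159 = 82.4% → Blend 1
Clay: Blend 1 97/121 = 80.2%, Formula K 116/133 = 87.2% → Formula K
Silt: Blend 1 99/136 = 72.8%, Formula K 93/146 = 63.7% → Blend 1
Sandy soil: Blend 1 11/30 = 36.7%, Formula K 7/31 = 22.6% → Blend 1
Overall: Blend 1 371/460 = 80.7%, Formula K 347/469 = 74.0% → Blend 1
Neither sweeps: Blend 1 wins 3 of 4 groups, Formula K wins 1. Blend 1 wins overall but not every group — no Simpson reversal.

No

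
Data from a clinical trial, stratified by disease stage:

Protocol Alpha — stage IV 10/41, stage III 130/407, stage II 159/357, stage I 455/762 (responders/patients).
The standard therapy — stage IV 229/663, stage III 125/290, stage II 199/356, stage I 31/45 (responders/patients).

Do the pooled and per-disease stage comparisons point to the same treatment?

Stage IV: Protocol Alpha 10/41 = 24.4%, the standard therapy 229/663 = 34.5% → the standard therapy
Stage III: Protocol Alpha 130/407 = 31.9%, the standard therapy 125/290 = 43.1% → the standard therapy
Stage II: Protocol Alpha 159/357 = 44.5%, the standard therapy 199/356 = 55.9% → the standard therapy
Stage I: Protocol Alpha 455/762 = 59.7%, the standard therapy 31/45 = 68.9% → the standard therapy
Overall: Protocol Alpha 754/1567 = 48.1%, the standard therapy 584/1354 = 43.1% → Protocol Alpha
The standard therapy wins each disease group but Protocol Alpha wins overall — the comparison reverses. The standard therapy's patients skew toward stage IV, which has a lower base rate.

No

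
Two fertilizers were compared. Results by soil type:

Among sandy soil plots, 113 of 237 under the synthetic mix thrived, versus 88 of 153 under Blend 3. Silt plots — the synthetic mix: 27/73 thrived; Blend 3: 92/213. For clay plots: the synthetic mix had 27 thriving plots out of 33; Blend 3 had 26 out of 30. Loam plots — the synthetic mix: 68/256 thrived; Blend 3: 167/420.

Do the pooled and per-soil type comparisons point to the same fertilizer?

Yes

Sandy soil: the synthetic mix 113/237 = 47.7%, Blend 3 88/153 = 57.5% → Blend 3
Silt: the synthetic mix 27/73 = 37.0%, Blend 3 92/213 = 43.2% → Blend 3
Clay: the synthetic mix 27/33 = 81.8%, Blend 3 26/30 = 86.7% → Blend 3
Loam: the synthetic mix 68/256 = 26.6%, Blend 3 167/420 = 39.8% → Blend 3
Overall: the synthetic mix 235/599 = 39.2%, Blend 3 373/816 = 45.7% → Blend 3
Blend 3 wins overall and in every soil group — no reversal.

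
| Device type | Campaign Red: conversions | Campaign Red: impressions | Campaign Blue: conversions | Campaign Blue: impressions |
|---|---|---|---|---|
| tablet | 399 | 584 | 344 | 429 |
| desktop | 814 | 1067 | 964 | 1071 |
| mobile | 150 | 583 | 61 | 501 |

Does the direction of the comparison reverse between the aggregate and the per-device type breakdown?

No

Tablet: Campaign Red 399/584 = 68.3%, Campaign Blue 344/429 = 80.2% → Campaign Blue
Desktop: Campaign Red 814/1067 = 76.3%, Campaign Blue 964/1071 = 90.0% → Campaign Blue
Mobile: Campaign Red 150/583 = 25.7%, Campaign Blue 61/501 = 12.2% → Campaign Red
Overall: Campaign Red 1363/2234 = 61.0%, Campaign Blue 1369/2001 = 68.4% → Campaign Blue
Neither sweeps: Campaign Red wins 1 of 3 groups, Campaign Blue wins 2. Campaign Blue wins overall but not every group — no Simpson reversal.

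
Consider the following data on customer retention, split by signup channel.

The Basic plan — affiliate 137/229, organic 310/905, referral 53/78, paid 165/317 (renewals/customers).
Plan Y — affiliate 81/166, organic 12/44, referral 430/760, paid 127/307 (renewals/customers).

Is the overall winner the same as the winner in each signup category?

No

Affiliate: the Basic plan 137/229 = 59.8%, Plan Y 81/166 = 48.8% → the Basic plan
Organic: the Basic plan 310/905 = 34.3%, Plan Y 12/44 = 27.3% → the Basic plan
Referral: the Basic plan 53/78 = 67.9%, Plan Y 430/760 = 56.6% → the Basic plan
Paid: the Basic plan 165/317 = 52.1%, Plan Y 127/307 = 41.4% → the Basic plan
Overall: the Basic plan 665/1529 = 43.5%, Plan Y 650/1277 = 50.9% → Plan Y
The Basic plan wins each signup group but Plan Y wins overall — the comparison reverses. The Basic plan's customers skew toward organic, which has a lower base rate.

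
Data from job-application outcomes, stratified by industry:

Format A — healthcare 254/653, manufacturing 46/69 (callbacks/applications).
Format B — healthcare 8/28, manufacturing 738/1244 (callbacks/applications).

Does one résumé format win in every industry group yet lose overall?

Yes

Healthcare: Format A 254/653 = 38.9%, Format B 8/28 = 28.6% → Format A
Manufacturing: Format A 46/69 = 66.7%, Format B 738/1244 = 59.3% → Format A
Overall: Format A 300/722 = 41.6%, Format B 746/1272 = 58.6% → Format B
Format A wins each industry group but Format B wins overall — the comparison reverses. Format A's applications skew toward healthcare, which has a lower base rate.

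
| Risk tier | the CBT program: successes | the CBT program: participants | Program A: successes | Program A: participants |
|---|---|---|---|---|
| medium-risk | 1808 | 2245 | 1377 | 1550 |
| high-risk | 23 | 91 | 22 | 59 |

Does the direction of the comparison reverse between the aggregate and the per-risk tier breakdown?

Medium-risk: the CBT program 1808/2245 = 80.5%, Program A 1377/1550 = 88.8% → Program A
High-risk: the CBT program 23/91 = 25.3%, Program A 22/59 = 37.3% → Program A
Overall: the CBT program 1831/2336 = 78.4%, Program A 1399/1609 = 86.9% → Program A
Program A wins overall and in every risk group — no reversal.

No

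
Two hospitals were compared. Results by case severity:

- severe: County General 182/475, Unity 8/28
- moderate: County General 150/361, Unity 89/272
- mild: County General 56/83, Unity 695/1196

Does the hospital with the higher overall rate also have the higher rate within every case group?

Severe: County General 182/475 = 38.3%, Unity 8/28 = 28.6% → County General
Moderate: County General 150/361 = 41.6%, Unity 89/272 = 32.7% → County General
Mild: County General 56/83 = 67.5%, Unity 695/1196 = 58.1% → County General
Overall: County General 388/919 = 42.2%, Unity 792/1496 = 52.9% → Unity
County General wins each case group but Unity wins overall — the comparison reverses. County General's patients skew toward severe, which has a lower base rate.

No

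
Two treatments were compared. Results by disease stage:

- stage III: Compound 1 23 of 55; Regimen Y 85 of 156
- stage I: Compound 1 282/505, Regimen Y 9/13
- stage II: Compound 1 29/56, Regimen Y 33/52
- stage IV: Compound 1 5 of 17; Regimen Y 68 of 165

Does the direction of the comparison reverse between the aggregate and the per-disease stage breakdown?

Stage III: Compound 1 23/55 = 41.8%, Regimen Y 85/156 = 54.5% → Regimen Y
Stage I: Compound 1 282/505 = 55.8%, Regimen Y 9/13 = 69.2% → Regimen Y
Stage II: Compound 1 29/56 = 51.8%, Regimen Y 33/52 = 63.5% → Regimen Y
Stage IV: Compound 1 5/17 = 29.4%, Regimen Y 68/165 = 41.2% → Regimen Y
Overall: Compound 1 339/633 = 53.6%, Regimen Y 195/386 = 50.5% → Compound 1
Regimen Y wins each disease group but Compound 1 wins overall — the comparison reverses. Regimen Y's patients skew toward stage IV, which has a lower base rate.

Yes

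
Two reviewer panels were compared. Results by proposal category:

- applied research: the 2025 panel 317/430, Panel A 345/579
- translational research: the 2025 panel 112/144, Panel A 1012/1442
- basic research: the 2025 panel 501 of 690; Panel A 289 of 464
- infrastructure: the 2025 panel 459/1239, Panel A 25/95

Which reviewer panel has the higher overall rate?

Panel A

Applied research: the 2025 panel 317/430 = 73.7%, Panel A 345/579 = 59.6% → the 2025 panel
Translational research: the 2025 panel 112/144 = 77.8%, Panel A 1012/1442 = 70.2% → the 2025 panel
Basic research: the 2025 panel 501/690 = 72.6%, Panel A 289/464 = 62.3% → the 2025 panel
Infrastructure: the 2025 panel 459/1239 = 37.0%, Panel A 25/95 = 26.3% → the 2025 panel
Overall: the 2025 panel 1389/2503 = 55.5%, Panel A 1671/2580 = 64.8% → Panel A
(The 2025 panel wins every proposal group but Panel A wins overall — the 2025 panel's proposals skew toward the low-rate infrastructure group.)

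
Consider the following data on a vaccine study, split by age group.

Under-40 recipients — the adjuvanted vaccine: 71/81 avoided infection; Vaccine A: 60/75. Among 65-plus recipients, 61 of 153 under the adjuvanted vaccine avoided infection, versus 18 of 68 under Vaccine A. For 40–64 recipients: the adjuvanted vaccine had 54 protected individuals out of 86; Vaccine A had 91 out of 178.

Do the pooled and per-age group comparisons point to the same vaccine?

Yes

Under-40: the adjuvanted vaccine 71/81 = 87.7%, Vaccine A 60/75 = 80.0% → the adjuvanted vaccine
65-plus: the adjuvanted vaccine 61/153 = 39.9%, Vaccine A 18/68 = 26.5% → the adjuvanted vaccine
40–64: the adjuvanted vaccine 54/86 = 62.8%, Vaccine A 91/178 = 51.1% → the adjuvanted vaccine
Overall: the adjuvanted vaccine 186/320 = 58.1%, Vaccine A 169/321 = 52.6% → the adjuvanted vaccine
The adjuvanted vaccine wins overall and in every age group — no reversal.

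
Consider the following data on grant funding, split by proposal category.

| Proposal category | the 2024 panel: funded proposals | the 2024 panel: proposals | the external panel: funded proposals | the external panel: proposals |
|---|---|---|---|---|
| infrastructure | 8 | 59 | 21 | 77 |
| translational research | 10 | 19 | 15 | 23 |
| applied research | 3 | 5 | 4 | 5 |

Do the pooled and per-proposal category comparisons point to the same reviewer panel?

Infrastructure: the 2024 panel 8/59 = 13.6%, the external panel 21/77 = 27.3% → the external panel
Translational research: the 2024 panel 10/19 = 52.6%, the external panel 15/23 = 65.2% → the external panel
Applied research: the 2024 panel 3/5 = 60.0%, the external panel 4/5 = 80.0% → the external panel
Overall: the 2024 panel 21/83 = 25.3%, the external panel 40/105 = 38.1% → the external panel
The external panel wins overall and in every proposal group — no reversal.

Yes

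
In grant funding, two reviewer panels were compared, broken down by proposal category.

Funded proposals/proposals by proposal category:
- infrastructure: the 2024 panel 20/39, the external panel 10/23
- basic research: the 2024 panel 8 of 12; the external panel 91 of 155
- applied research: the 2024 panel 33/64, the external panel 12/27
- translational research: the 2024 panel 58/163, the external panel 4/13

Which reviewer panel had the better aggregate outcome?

Infrastructure: the 2024 panel 20/39 = 51.3%, the external panel 10/23 = 43.5% → the 2024 panel
Basic research: the 2024 panel 8/12 = 66.7%, the external panel 91/155 = 58.7% → the 2024 panel
Applied research: the 2024 panel 33/64 = 51.6%, the external panel 12/27 = 44.4% → the 2024 panel
Translational research: the 2024 panel 58/163 = 35.6%, the external panel 4/13 = 30.8% → the 2024 panel
Overall: the 2024 panel 119/278 = 42.8%, the external panel 117/218 = 53.7% → the external panel
(The 2024 panel wins every proposal group but the external panel wins overall — the 2024 panel's proposals skew toward the low-rate translational research group.)

the external panel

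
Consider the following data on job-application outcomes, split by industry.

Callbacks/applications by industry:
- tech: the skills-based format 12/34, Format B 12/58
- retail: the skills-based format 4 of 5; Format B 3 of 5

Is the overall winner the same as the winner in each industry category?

Tech: the skills-based format 12/34 = 35.3%, Format B 12/58 = 20.7% → the skills-based format
Retail: the skills-based format 4/5 = 80.0%, Format B 3/5 = 60.0% → the skills-based format
Overall: the skills-based format 16/39 = 41.0%, Format B 15/63 = 23.8% → the skills-based format
The skills-based format wins overall and in every industry group — no reversal.

Yes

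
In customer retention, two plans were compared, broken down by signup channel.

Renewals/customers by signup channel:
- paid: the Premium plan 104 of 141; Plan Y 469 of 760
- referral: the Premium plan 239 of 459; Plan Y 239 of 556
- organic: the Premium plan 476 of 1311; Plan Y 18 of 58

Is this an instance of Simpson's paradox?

Paid: the Premium plan 104/141 = 73.8%, Plan Y 469/760 = 61.7% → the Premium plan
Referral: the Premium plan 239/459 = 52.1%, Plan Y 239/556 = 43.0% → the Premium plan
Organic: the Premium plan 476/1311 = 36.3%, Plan Y 18/58 = 31.0% → the Premium plan
Overall: the Premium plan 819/1911 = 42.9%, Plan Y 726/1374 = 52.8% → Plan Y
The Premium plan wins each signup group but Plan Y wins overall — the comparison reverses. The Premium plan's customers skew toward organic, which has a lower base rate.

Yes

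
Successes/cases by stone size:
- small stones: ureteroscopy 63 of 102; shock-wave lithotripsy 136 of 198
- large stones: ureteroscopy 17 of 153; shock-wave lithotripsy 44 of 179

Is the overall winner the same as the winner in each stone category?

Yes

Small stones: ureteroscopy 63/102 = 61.8%, shock-wave lithotripsy 136/198 = 68.7% → shock-wave lithotripsy
Large stones: ureteroscopy 17/153 = 11.1%, shock-wave lithotripsy 44/179 = 24.6% → shock-wave lithotripsy
Overall: ureteroscopy 80/255 = 31.4%, shock-wave lithotripsy 180/377 = 47.7% → shock-wave lithotripsy
Shock-wave lithotripsy wins overall and in every stone group — no reversal.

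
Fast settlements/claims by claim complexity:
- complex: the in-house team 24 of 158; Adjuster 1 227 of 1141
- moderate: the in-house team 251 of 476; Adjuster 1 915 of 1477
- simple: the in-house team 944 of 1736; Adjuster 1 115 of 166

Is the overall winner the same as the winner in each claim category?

Complex: the in-house team 24/158 = 15.2%, Adjuster 1 227/1141 = 19.9% → Adjuster 1
Moderate: the in-house team 251/476 = 52.7%, Adjuster 1 915/1477 = 61.9% → Adjuster 1
Simple: the in-house team 944/1736 = 54.4%, Adjuster 1 115/166 = 69.3% → Adjuster 1
Overall: the in-house team 1219/2370 = 51.4%, Adjuster 1 1257/2784 = 45.2% → the in-house team
Adjuster 1 wins each claim group but the in-house team wins overall — the comparison reverses. Adjuster 1's claims skew toward complex, which has a lower base rate.

No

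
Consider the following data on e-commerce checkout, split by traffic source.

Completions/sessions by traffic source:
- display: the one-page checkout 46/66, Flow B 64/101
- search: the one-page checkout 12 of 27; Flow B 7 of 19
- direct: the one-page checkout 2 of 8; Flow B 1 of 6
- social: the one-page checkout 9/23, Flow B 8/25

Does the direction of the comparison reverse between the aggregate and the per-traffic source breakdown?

No

Display: the one-page checkout 46/66 = 69.7%, Flow B 64/101 = 63.4% → the one-page checkout
Search: the one-page checkout 12/27 = 44.4%, Flow B 7/19 = 36.8% → the one-page checkout
Direct: the one-page checkout 2/8 = 25.0%, Flow B 1/6 = 16.7% → the one-page checkout
Social: the one-page checkout 9/23 = 39.1%, Flow B 8/25 = 32.0% → the one-page checkout
Overall: the one-page checkout 69/124 = 55.6%, Flow B 80/151 = 53.0% → the one-page checkout
The one-page checkout wins overall and in every traffic group — no reversal.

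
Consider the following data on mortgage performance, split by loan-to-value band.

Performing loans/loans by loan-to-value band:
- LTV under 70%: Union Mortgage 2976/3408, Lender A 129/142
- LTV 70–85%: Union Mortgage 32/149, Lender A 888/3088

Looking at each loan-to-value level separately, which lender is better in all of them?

LTV under 70%: Union Mortgage 2976/3408 = 87.3%, Lender A 129/142 = 90.8% → Lender A
LTV 70–85%: Union Mortgage 32/149 = 21.5%, Lender A 888/3088 = 28.8% → Lender A
Lender A has the higher rate in both groups.

Lender A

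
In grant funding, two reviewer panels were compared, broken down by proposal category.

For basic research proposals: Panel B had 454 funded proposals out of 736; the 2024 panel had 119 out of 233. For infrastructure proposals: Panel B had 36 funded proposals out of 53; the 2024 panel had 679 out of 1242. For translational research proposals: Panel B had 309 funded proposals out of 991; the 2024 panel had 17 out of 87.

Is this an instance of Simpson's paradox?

Basic research: Panel B 454/736 = 61.7%, the 2024 panel 119/233 = 51.1% → Panel B
Infrastructure: Panel B 36/53 = 67.9%, the 2024 panel 679/1242 = 54.7% → Panel B
Translational research: Panel B 309/991 = 31.2%, the 2024 panel 17/87 = 19.5% → Panel B
Overall: Panel B 799/1780 = 44.9%, the 2024 panel 815/1562 = 52.2% → the 2024 panel
Panel B wins each proposal group but the 2024 panel wins overall — the comparison reverses. Panel B's proposals skew toward translational research, which has a lower base rate.

Yes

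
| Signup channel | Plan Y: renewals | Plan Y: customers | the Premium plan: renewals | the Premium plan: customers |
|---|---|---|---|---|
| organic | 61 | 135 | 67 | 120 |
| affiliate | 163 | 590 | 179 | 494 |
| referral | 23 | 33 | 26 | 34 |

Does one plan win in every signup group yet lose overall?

Organic: Plan Y 61/135 = 45.2%, the Premium plan 67/120 = 55.8% → the Premium plan
Affiliate: Plan Y 163/590 = 27.6%, the Premium plan 179/494 = 36.2% → the Premium plan
Referral: Plan Y 23/33 = 69.7%, the Premium plan 26/34 = 76.5% → the Premium plan
Overall: Plan Y 247/758 = 32.6%, the Premium plan 272/648 = 42.0% → the Premium plan
The Premium plan wins overall and in every signup group — no reversal.

No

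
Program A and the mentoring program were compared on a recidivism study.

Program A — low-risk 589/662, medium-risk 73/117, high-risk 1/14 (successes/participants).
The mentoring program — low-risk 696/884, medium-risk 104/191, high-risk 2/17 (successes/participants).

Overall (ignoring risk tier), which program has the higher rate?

Low-risk: Program A 589/662 = 89.0%, the mentoring program 696/884 = 78.7% → Program A
Medium-risk: Program A 73/117 = 62.4%, the mentoring program 104/191 = 54.5% → Program A
High-risk: Program A 1/14 = 7.1%, the mentoring program 2/17 = 11.8% → the mentoring program
Overall: Program A 663/793 = 83.6%, the mentoring program 802/1092 = 73.4% → Program A
(Neither sweeps every risk group, but Program A has the higher pooled rate.)

Program A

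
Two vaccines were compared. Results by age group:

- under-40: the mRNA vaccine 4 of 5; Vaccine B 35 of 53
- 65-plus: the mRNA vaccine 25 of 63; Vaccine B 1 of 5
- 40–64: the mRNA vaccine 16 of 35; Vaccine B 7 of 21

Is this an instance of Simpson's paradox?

Yes

Under-40: the mRNA vaccine 4/5 = 80.0%, Vaccine B 35/53 = 66.0% → the mRNA vaccine
65-plus: the mRNA vaccine 25/63 = 39.7%, Vaccine B 1/5 = 20.0% → the mRNA vaccine
40–64: the mRNA vaccine 16/35 = 45.7%, Vaccine B 7/21 = 33.3% → the mRNA vaccine
Overall: the mRNA vaccine 45/103 = 43.7%, Vaccine B 43/79 = 54.4% → Vaccine B
The mRNA vaccine wins each age group but Vaccine B wins overall — the comparison reverses. The mRNA vaccine's recipients skew toward 65-plus, which has a lower base rate.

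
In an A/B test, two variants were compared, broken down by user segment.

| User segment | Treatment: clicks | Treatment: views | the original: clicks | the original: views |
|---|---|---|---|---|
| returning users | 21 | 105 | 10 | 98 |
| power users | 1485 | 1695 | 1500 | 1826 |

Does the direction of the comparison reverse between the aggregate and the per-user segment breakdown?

Returning users: Treatment 21/105 = 20.0%, the original 10/98 = 10.2% → Treatment
Power users: Treatment 1485/1695 = 87.6%, the original 1500/1826 = 82.1% → Treatment
Overall: Treatment 1506/1800 = 83.7%, the original 1510/1924 = 78.5% → Treatment
Treatment wins overall and in every user group — no reversal.

No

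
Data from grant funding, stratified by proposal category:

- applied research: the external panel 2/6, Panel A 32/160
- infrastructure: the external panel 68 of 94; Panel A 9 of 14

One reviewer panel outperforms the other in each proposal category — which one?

the external panel

Applied research: the external panel 2/6 = 33.3%, Panel A 32/160 = 20.0% → the external panel
Infrastructure: the external panel 68/94 = 72.3%, Panel A 9/14 = 64.3% → the external panel
The external panel has the higher rate in both groups.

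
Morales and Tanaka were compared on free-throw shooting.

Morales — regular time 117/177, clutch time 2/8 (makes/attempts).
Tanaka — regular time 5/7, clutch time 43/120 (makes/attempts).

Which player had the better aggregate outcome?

Regular time: Morales 117/177 = 66.1%, Tanaka 5/7 = 71.4% → Tanaka
Clutch time: Morales 2/8 = 25.0%, Tanaka 43/120 = 35.8% → Tanaka
Overall: Morales 119/185 = 64.3%, Tanaka 48/127 = 37.8% → Morales
(Tanaka wins every game group but Morales wins overall — Tanaka's attempts skew toward the low-rate clutch time group.)

Morales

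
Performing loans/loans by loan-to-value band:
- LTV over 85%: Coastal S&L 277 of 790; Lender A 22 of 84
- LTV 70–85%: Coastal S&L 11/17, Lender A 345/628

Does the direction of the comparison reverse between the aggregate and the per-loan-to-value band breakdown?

Yes

LTV over 85%: Coastal S&L 277/790 = 35.1%, Lender A 22/84 = 26.2% → Coastal S&L
LTV 70–85%: Coastal S&L 11/17 = 64.7%, Lender A 345/628 = 54.9% → Coastal S&L
Overall: Coastal S&L 288/807 = 35.7%, Lender A 367/712 = 51.5% → Lender A
Coastal S&L wins each loan-to-value group but Lender A wins overall — the comparison reverses. Coastal S&L's loans skew toward LTV over 85%, which has a lower base rate.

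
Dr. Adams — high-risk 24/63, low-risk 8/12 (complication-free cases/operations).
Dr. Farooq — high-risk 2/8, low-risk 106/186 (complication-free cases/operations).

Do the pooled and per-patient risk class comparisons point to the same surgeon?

No

High-risk: Dr. Adams 24/63 = 38.1%, Dr. Farooq 2/8 = 25.0% → Dr. Adams
Low-risk: Dr. Adams 8/12 = 66.7%, Dr. Farooq 106/186 = 57.0% → Dr. Adams
Overall: Dr. Adams 32/75 = 42.7%, Dr. Farooq 108/194 = 55.7% → Dr. Farooq
Dr. Adams wins each patient risk group but Dr. Farooq wins overall — the comparison reverses. Dr. Adams's operations skew toward high-risk, which has a lower base rate.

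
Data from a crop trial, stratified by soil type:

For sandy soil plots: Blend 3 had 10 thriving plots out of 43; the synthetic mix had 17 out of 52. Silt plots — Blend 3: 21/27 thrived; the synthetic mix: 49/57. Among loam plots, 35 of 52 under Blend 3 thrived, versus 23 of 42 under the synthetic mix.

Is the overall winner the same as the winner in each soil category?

No

Sandy soil: Blend 3 10/43 = 23.3%, the synthetic mix 17/52 = 32.7% → the synthetic mix
Silt: Blend 3 21/27 = 77.8%, the synthetic mix 49/57 = 86.0% → the synthetic mix
Loam: Blend 3 35/52 = 67.3%, the synthetic mix 23/42 = 54.8% → Blend 3
Overall: Blend 3 66/122 = 54.1%, the synthetic mix 89/151 = 58.9% → the synthetic mix
Neither sweeps: Blend 3 wins 1 of 3 groups, the synthetic mix wins 2. The synthetic mix wins overall but not every group — no Simpson reversal.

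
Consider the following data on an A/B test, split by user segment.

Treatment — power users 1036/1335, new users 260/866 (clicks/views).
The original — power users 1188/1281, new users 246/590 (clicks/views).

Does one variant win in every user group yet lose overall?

No

Power users: Treatment 1036/1335 = 77.6%, the original 1188/1281 = 92.7% → the original
New users: Treatment 260/866 = 30.0%, the original 246/590 = 41.7% → the original
Overall: Treatment 1296/2201 = 58.9%, the original 1434/1871 = 76.6% → the original
The original wins overall and in every user group — no reversal.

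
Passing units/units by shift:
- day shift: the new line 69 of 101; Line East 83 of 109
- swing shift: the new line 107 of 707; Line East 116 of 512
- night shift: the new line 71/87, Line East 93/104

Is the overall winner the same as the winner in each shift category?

Day shift: the new line 69/101 = 68.3%, Line East 83/109 = 76.1% → Line East
Swing shift: the new line 107/707 = 15.1%, Line East 116/512 = 22.7% → Line East
Night shift: the new line 71/87 = 81.6%, Line East 93/104 = 89.4% → Line East
Overall: the new line 247/895 = 27.6%, Line East 292/725 = 40.3% → Line East
Line East wins overall and in every shift group — no reversal.

Yes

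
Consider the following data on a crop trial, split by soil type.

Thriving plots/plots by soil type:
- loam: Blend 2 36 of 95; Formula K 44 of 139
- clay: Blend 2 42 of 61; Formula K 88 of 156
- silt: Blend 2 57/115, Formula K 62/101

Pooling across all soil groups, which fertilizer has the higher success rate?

Loam: Blend 2 36/95 = 37.9%, Formula K 44/139 = 31.7% → Blend 2
Clay: Blend 2 42/61 = 68.9%, Formula K 88/156 = 56.4% → Blend 2
Silt: Blend 2 57/115 = 49.6%, Formula K 62/101 = 61.4% → Formula K
Overall: Blend 2 135/271 = 49.8%, Formula K 194/396 = 49.0% → Blend 2
(Neither sweeps every soil group, but Blend 2 has the higher pooled rate.)

Blend 2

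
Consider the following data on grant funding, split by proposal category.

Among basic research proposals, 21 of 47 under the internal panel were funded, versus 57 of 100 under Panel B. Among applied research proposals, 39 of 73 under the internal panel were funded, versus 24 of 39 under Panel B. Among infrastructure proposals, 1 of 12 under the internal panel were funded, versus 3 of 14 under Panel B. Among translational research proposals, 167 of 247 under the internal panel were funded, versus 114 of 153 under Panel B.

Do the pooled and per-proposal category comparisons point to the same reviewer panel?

Basic research: the internal panel 21/47 = 44.7%, Panel B 57/100 = 57.0% → Panel B
Applied research: the internal panel 39/73 = 53.4%, Panel B 24/39 = 61.5% → Panel B
Infrastructure: the internal panel 1/12 = 8.3%, Panel B 3/14 = 21.4% → Panel B
Translational research: the internal panel 167/247 = 67.6%, Panel B 114/153 = 74.5% → Panel B
Overall: the internal panel 228/379 = 60.2%, Panel B 198/306 = 64.7% → Panel B
Panel B wins overall and in every proposal group — no reversal.

Yes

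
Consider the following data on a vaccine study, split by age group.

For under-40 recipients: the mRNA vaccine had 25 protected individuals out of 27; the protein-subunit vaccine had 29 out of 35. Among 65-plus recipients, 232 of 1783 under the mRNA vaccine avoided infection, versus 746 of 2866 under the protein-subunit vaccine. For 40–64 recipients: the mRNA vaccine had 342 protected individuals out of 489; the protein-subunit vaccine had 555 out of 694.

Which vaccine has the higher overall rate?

Under-40: the mRNA vaccine 25/27 = 92.6%, the protein-subunit vaccine 29/35 = 82.9% → the mRNA vaccine
65-plus: the mRNA vaccine 232/1783 = 13.0%, the protein-subunit vaccine 746/2866 = 26.0% → the protein-subunit vaccine
40–64: the mRNA vaccine 342/489 = 69.9%, the protein-subunit vaccine 555/694 = 80.0% → the protein-subunit vaccine
Overall: the mRNA vaccine 599/2299 = 26.1%, the protein-subunit vaccine 1330/3595 = 37.0% → the protein-subunit vaccine
(Neither sweeps every age group, but the protein-subunit vaccine has the higher pooled rate.)

the protein-subunit vaccine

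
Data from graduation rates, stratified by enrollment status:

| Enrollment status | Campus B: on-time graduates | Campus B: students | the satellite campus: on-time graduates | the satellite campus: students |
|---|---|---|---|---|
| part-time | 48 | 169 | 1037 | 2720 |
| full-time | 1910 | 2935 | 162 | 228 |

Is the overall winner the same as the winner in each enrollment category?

No

Part-time: Campus B 48/169 = 28.4%, the satellite campus 1037/2720 = 38.1% → the satellite campus
Full-time: Campus B 1910/2935 = 65.1%, the satellite campus 162/228 = 71.1% → the satellite campus
Overall: Campus B 1958/3104 = 63.1%, the satellite campus 1199/2948 = 40.7% → Campus B
The satellite campus wins each enrollment group but Campus B wins overall — the comparison reverses. The satellite campus's students skew toward part-time, which has a lower base rate.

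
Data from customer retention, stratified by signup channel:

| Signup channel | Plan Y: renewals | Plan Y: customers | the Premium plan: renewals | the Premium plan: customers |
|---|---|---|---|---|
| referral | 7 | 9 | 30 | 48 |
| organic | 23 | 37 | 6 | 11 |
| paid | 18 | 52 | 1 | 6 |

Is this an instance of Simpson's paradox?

Referral: Plan Y 7/9 = 77.8%, the Premium plan 30/48 = 62.5% → Plan Y
Organic: Plan Y 23/37 = 62.2%, the Premium plan 6/11 = 54.5% → Plan Y
Paid: Plan Y 18/52 = 34.6%, the Premium plan 1/6 = 16.7% → Plan Y
Overall: Plan Y 48/98 = 49.0%, the Premium plan 37/65 = 56.9% → the Premium plan
Plan Y wins each signup group but the Premium plan wins overall — the comparison reverses. Plan Y's customers skew toward paid, which has a lower base rate.

Yes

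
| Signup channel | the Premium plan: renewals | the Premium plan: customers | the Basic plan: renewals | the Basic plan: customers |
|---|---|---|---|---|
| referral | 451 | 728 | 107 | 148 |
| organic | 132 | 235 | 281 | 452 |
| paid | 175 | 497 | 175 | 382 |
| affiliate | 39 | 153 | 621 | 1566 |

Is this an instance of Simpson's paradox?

Yes

Referral: the Premium plan 451/728 = 62.0%, the Basic plan 107/148 = 72.3% → the Basic plan
Organic: the Premium plan 132/235 = 56.2%, the Basic plan 281/452 = 62.2% → the Basic plan
Paid: the Premium plan 175/497 = 35.2%, the Basic plan 175/382 = 45.8% → the Basic plan
Affiliate: the Premium plan 39/153 = 25.5%, the Basic plan 621/1566 = 39.7% → the Basic plan
Overall: the Premium plan 797/1613 = 49.4%, the Basic plan 1184/2548 = 46.5% → the Premium plan
The Basic plan wins each signup group but the Premium plan wins overall — the comparison reverses. The Basic plan's customers skew toward affiliate, which has a lower base rate.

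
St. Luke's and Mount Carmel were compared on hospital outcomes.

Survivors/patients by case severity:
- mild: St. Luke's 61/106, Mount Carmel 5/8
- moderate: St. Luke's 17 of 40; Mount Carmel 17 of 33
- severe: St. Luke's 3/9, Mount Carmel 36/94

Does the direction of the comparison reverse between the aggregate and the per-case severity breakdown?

Yes

Mild: St. Luke's 61/106 = 57.5%, Mount Carmel 5/8 = 62.5% → Mount Carmel
Moderate: St. Luke's 17/40 = 42.5%, Mount Carmel 17/33 = 51.5% → Mount Carmel
Severe: St. Luke's 3/9 = 33.3%, Mount Carmel 36/94 = 38.3% → Mount Carmel
Overall: St. Luke's 81/155 = 52.3%, Mount Carmel 58/135 = 43.0% → St. Luke's
Mount Carmel wins each case group but St. Luke's wins overall — the comparison reverses. Mount Carmel's patients skew toward severe, which has a lower base rate.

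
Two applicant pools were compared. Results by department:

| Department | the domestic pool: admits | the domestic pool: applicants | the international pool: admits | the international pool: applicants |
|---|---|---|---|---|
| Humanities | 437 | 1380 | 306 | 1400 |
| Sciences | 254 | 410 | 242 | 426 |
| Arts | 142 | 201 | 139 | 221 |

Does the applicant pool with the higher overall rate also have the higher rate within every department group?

Yes

Humanities: the domestic pool 437/1380 = 31.7%, the international pool 306/1400 = 21.9% → the domestic pool
Sciences: the domestic pool 254/410 = 62.0%, the international pool 242/426 = 56.8% → the domestic pool
Arts: the domestic pool 142/201 = 70.6%, the international pool 139/221 = 62.9% → the domestic pool
Overall: the domestic pool 833/1991 = 41.8%, the international pool 687/2047 = 33.6% → the domestic pool
The domestic pool wins overall and in every department group — no reversal.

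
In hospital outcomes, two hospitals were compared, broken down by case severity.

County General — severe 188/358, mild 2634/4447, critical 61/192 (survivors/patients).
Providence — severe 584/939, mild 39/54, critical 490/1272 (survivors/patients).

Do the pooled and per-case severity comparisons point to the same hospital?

No

Severe: County General 188/358 = 52.5%, Providence 584/939 = 62.2% → Providence
Mild: County General 2634/4447 = 59.2%, Providence 39/54 = 72.2% → Providence
Critical: County General 61/192 = 31.8%, Providence 490/1272 = 38.5% → Providence
Overall: County General 2883/4997 = 57.7%, Providence 1113/2265 = 49.1% → County General
Providence wins each case group but County General wins overall — the comparison reverses. Providence's patients skew toward critical, which has a lower base rate.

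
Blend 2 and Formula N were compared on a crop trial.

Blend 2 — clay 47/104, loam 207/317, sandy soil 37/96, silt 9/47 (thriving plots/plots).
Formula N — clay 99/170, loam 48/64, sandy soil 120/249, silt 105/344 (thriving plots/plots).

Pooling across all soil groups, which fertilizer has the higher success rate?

Blend 2

Clay: Blend 2 47/104 = 45.2%, Formula N 99/170 = 58.2% → Formula N
Loam: Blend 2 207/317 = 65.3%, Formula N 48/64 = 75.0% → Formula N
Sandy soil: Blend 2 37/96 = 38.5%, Formula N 120/249 = 48.2% → Formula N
Silt: Blend 2 9/47 = 19.1%, Formula N 105/344 = 30.5% → Formula N
Overall: Blend 2 300/564 = 53.2%, Formula N 372/827 = 45.0% → Blend 2
(Formula N wins every soil group but Blend 2 wins overall — Formula N's plots skew toward the low-rate silt group.)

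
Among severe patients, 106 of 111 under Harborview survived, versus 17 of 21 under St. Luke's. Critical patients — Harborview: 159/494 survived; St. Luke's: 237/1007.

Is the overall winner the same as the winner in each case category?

Yes

Severe: Harborview 106/111 = 95.5%, St. Luke's 17/21 = 81.0% → Harborview
Critical: Harborview 159/494 = 32.2%, St. Luke's 237/1007 = 23.5% → Harborview
Overall: Harborview 265/605 = 43.8%, St. Luke's 254/1028 = 24.7% → Harborview
Harborview wins overall and in every case group — no reversal.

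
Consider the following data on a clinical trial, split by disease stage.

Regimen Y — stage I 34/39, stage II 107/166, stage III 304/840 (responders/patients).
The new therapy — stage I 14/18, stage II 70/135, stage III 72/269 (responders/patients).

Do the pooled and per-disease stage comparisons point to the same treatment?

Yes

Stage I: Regimen Y 34/39 = 87.2%, the new therapy 14/18 = 77.8% → Regimen Y
Stage II: Regimen Y 107/166 = 64.5%, the new therapy 70/135 = 51.9% → Regimen Y
Stage III: Regimen Y 304/840 = 36.2%, the new therapy 72/269 = 26.8% → Regimen Y
Overall: Regimen Y 445/1045 = 42.6%, the new therapy 156/422 = 37.0% → Regimen Y
Regimen Y wins overall and in every disease group — no reversal.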